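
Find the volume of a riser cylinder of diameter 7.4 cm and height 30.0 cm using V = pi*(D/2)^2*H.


Formula: V = pi * (D/2)^2 * H  (cylinder volume)
Radius = D/2 = 7.4/2 = 3.7 cm
V = pi * 3.7^2 * 30.0 = 1290.2521 cm^3


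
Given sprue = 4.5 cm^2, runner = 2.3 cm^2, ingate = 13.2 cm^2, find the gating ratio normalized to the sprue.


Sprue:Runner:Ingate = 1 : 2.3/4.5 : 13.2/4.5 = 1:0.51:2.93

Final answer: 1:0.51:2.93


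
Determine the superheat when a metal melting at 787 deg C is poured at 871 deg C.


Formula: Superheat = T_pour - T_melt
Superheat = 871 - 787 = 84 deg C


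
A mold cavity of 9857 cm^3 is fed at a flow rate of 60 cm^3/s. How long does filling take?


Formula: t_fill = V_mold / Q_flow
t = 9857 cm^3 / 60 cm^3/s = 164.2833 s

Answer: 164.2833 s


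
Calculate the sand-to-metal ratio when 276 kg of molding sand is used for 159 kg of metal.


Formula: Sand-to-Metal Ratio = W_sand / W_metal
Ratio = 276 kg / 159 kg = 1.7358

Final answer: 1.7358


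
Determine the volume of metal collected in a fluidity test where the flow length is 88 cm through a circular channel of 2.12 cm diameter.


Formula: V = pi * (d/2)^2 * L  (cylinder volume)
Radius = 2.12/2 = 1.06 cm
V = pi * 1.06^2 * 88 = 310.6306 cm^3

Answer: 310.6306 cm^3


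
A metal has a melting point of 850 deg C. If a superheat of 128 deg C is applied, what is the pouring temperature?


Formula: T_pour = T_melt + Superheat
T_pour = 850 + 128 = 978 deg C


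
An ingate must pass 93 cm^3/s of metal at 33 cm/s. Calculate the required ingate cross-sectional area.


Formula: A_ingate = Q / v  (continuity equation)
A = 93 cm^3/s / 33 cm/s = 2.8182 cm^2

2.8182 cm^2


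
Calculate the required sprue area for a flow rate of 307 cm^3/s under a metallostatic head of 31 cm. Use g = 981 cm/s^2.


Formula: v = sqrt(2*g*h), A = Q/v
Velocity: v = sqrt(2 * 981 * 31) = sqrt(60822) = 246.6212 cm/s
Sprue area: A = Q / v = 307 / 246.6212 = 1.2448 cm^2

Answer: 1.2448 cm^2


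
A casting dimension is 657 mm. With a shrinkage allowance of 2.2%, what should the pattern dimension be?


Formula: L_pattern = L_casting * (1 + shrinkage_rate/100)
Shrinkage factor = 1 + 2.2/100 = 1.022
L_pattern = 657 mm * 1.022 = 671.4540 mm

Answer: 671.4540 mm


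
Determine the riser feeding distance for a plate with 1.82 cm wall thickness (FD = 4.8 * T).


Formula: FD = 4.8 * T  (riser feeding-distance rule)
FD = 4.8 * 1.82 cm = 8.7360 cm

8.7360 cm


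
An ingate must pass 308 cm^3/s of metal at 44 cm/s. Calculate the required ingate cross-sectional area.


Formula: A_ingate = Q / v  (continuity equation)
A = 308 cm^3/s / 44 cm/s = 7.0000 cm^2


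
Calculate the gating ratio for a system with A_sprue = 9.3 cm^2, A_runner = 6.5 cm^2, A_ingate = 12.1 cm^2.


Sprue:Runner:Ingate = 1 : 6.5/9.3 : 12.1/9.3 = 1:0.70:1.30


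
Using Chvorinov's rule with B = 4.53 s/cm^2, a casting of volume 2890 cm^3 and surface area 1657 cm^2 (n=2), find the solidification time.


Formula: t_s = B * (V/A)^n  (Chvorinov's rule, n=2)
Modulus M = V/A = 2890/1657 = 1.744116 cm
M^2 = 1.744116^2 = 3.041941 cm^2
t_s = 4.53 * 3.041941 = 13.7800 s

13.7800 s


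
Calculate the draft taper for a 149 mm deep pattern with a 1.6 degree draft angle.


Formula: taper = depth * tan(draft_angle)
tan(1.6 deg) = 0.0279325
taper = 149 mm * 0.0279325 = 4.1619 mm

Final answer: 4.1619 mm


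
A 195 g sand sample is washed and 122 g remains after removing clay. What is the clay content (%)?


Formula: Clay% = (W_total - W_washed) / W_total * 100
Clay mass = 195 - 122 = 73 g
Clay% = 73 / 195 * 100 = 37.4359%

37.4359%


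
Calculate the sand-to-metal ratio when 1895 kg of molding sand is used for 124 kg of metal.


Formula: Sand-to-Metal Ratio = W_sand / W_metal
Ratio = 1895 kg / 124 kg = 15.2823

Final answer: 15.2823


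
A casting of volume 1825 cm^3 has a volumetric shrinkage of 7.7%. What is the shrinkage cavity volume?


Formula: V_shrink = V_casting * shrinkage_pct / 100
V_shrink = 1825 cm^3 * 7.7 / 100 = 140.5250 cm^3

140.5250 cm^3


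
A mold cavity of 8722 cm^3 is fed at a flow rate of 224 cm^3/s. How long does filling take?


Formula: t_fill = V_mold / Q_flow
t = 8722 cm^3 / 224 cm^3/s = 38.9375 s

Final answer: 38.9375 s


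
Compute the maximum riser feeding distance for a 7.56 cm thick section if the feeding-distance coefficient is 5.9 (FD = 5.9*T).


Formula: FD = 5.9 * T  (riser feeding-distance rule)
FD = 5.9 * 7.56 cm = 44.6040 cm


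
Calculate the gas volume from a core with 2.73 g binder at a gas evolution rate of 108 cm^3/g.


Formula: V_gas = W_binder * gas_evolution_rate
V = 2.73 g * 108 cm^3/g = 294.8400 cm^3

294.8400 cm^3


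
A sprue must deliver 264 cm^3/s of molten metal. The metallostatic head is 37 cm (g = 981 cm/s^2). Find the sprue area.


Formula: v = sqrt(2*g*h), A = Q/v
Velocity: v = sqrt(2 * 981 * 37) = sqrt(72594) = 269.4327 cm/s
Sprue area: A = Q / v = 264 / 269.4327 = 0.9798 cm^2

Final answer: 0.9798 cm^2


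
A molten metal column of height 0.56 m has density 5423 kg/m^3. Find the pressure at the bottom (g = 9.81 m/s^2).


Formula: P = rho * g * h
rho * g = 5423 * 9.81 = 53199.63 N/m^3
P = 53199.63 * 0.56 = 29791.7928 Pa

Answer: 29791.7928 Pa


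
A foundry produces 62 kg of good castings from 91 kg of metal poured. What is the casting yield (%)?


Formula: Casting Yield = (W_good / W_total) * 100
Yield = (62 kg / 91 kg) * 100 = 68.1319%

Final answer: 68.1319%


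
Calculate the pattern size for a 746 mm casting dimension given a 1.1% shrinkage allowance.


Formula: L_pattern = L_casting * (1 + shrinkage_rate/100)
Shrinkage factor = 1 + 1.1/100 = 1.011
L_pattern = 746 mm * 1.011 = 754.2060 mm


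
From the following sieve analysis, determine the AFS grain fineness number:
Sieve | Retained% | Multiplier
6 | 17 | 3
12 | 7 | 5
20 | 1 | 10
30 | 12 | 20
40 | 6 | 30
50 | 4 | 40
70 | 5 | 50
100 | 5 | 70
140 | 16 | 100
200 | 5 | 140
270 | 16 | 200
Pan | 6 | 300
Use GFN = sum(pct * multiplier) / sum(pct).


Formula: GFN = sum(pct * multiplier) / sum(pct)
sum(pct * multiplier) = 8576
sum(pct) = 100
GFN = 8576 / 100 = 85.76

Final answer: 85.76


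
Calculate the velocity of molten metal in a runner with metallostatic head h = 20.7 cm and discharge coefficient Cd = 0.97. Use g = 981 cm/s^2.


Formula: v = Cd * sqrt(2 * g * h)  (Torricelli with discharge coefficient)
2*g*h = 2 * 981 * 20.7 = 40613.4 cm^2/s^2
sqrt(40613.4) = 201.52767 cm/s
v = 0.97 * 201.52767 = 195.4818 cm/s


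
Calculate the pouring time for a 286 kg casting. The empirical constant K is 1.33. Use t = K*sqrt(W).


Formula: t = K * sqrt(W)
sqrt(W) = sqrt(286) = 16.91153
t = 1.33 * 16.91153 = 22.4923 s


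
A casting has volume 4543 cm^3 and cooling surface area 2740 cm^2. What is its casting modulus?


Formula: Casting Modulus M = V / A
M = 4543 cm^3 / 2740 cm^2 = 1.6580 cm

Answer: 1.6580 cm


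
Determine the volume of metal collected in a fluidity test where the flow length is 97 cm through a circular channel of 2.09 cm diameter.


Formula: V = pi * (d/2)^2 * L  (cylinder volume)
Radius = 2.09/2 = 1.045 cm
V = pi * 1.045^2 * 97 = 332.7777 cm^3

Answer: 332.7777 cm^3


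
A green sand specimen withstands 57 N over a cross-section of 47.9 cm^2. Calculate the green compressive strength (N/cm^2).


Formula: Compressive Strength = Force / Area
Strength = 57 N / 47.9 cm^2 = 1.1900 N/cm^2

Answer: 1.1900 N/cm^2


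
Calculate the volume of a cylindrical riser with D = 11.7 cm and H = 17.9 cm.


Formula: V = pi * (D/2)^2 * H  (cylinder volume)
Radius = D/2 = 11.7/2 = 5.85 cm
V = pi * 5.85^2 * 17.9 = 1924.4855 cm^3

Answer: 1924.4855 cm^3


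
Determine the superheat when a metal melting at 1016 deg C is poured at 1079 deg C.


Formula: Superheat = T_pour - T_melt
Superheat = 1079 - 1016 = 63 deg C


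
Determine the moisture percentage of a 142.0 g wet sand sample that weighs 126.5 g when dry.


Formula: MC = (W_wet - W_dry) / W_wet * 100
Water mass = 142.0 - 126.5 = 15.5 g
MC = 15.5 / 142.0 * 100 = 10.9155%

10.9155%


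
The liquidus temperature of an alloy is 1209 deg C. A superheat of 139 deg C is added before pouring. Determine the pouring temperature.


Formula: T_pour = T_melt + Superheat
T_pour = 1209 + 139 = 1348 deg C


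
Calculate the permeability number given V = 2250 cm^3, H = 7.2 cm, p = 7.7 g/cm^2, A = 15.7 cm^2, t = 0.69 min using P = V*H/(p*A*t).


Formula: Permeability Number P = (V * H) / (p * A * t)
Numerator: V * H = 2250 * 7.2 = 16200.0
Denominator: p * A * t = 7.7 * 15.7 * 0.69 = 83.4141
P = 16200.0 / 83.4141 = 194.2118

Answer: 194.2118


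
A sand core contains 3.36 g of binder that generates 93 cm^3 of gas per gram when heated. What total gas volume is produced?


Formula: V_gas = W_binder * gas_evolution_rate
V = 3.36 g * 93 cm^3/g = 312.4800 cm^3

Final answer: 312.4800 cm^3


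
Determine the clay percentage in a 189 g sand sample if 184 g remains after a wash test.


Formula: Clay% = (W_total - W_washed) / W_total * 100
Clay mass = 189 - 184 = 5 g
Clay% = 5 / 189 * 100 = 2.6455%


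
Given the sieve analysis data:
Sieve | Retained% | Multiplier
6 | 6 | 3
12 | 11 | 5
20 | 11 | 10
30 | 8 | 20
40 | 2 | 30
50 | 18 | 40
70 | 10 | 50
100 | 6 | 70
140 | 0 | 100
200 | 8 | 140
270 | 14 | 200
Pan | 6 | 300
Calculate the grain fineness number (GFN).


Formula: GFN = sum(pct * multiplier) / sum(pct)
sum(pct * multiplier) = 7763
sum(pct) = 100
GFN = 7763 / 100 = 77.63

Answer: 77.63


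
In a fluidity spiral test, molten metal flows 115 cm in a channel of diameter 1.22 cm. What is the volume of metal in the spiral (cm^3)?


Formula: V = pi * (d/2)^2 * L  (cylinder volume)
Radius = 1.22/2 = 0.61 cm
V = pi * 0.61^2 * 115 = 134.4335 cm^3


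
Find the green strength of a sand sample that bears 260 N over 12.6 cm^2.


Formula: Compressive Strength = Force / Area
Strength = 260 N / 12.6 cm^2 = 20.6349 N/cm^2

Answer: 20.6349 N/cm^2


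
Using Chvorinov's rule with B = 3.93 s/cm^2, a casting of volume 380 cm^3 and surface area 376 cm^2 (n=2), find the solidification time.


Formula: t_s = B * (V/A)^n  (Chvorinov's rule, n=2)
Modulus M = V/A = 380/376 = 1.010638 cm
M^2 = 1.010638^2 = 1.021389 cm^2
t_s = 3.93 * 1.021389 = 4.0141 s


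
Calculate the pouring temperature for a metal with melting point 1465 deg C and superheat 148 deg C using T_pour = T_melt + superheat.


Formula: T_pour = T_melt + Superheat
T_pour = 1465 + 148 = 1613 deg C

Answer: 1613 deg C


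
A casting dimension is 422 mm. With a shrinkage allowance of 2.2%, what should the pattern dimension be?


Formula: L_pattern = L_casting * (1 + shrinkage_rate/100)
Shrinkage factor = 1 + 2.2/100 = 1.022
L_pattern = 422 mm * 1.022 = 431.2840 mm

Final answer: 431.2840 mm


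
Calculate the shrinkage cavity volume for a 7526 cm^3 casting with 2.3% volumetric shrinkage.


Formula: V_shrink = V_casting * shrinkage_pct / 100
V_shrink = 7526 cm^3 * 2.3 / 100 = 173.0980 cm^3


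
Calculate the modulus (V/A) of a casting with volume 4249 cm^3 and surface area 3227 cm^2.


Formula: Casting Modulus M = V / A
M = 4249 cm^3 / 3227 cm^2 = 1.3167 cm

Final answer: 1.3167 cm


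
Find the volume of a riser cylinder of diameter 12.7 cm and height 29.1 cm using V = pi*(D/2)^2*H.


Formula: V = pi * (D/2)^2 * H  (cylinder volume)
Radius = D/2 = 12.7/2 = 6.35 cm
V = pi * 6.35^2 * 29.1 = 3686.2969 cm^3

Final answer: 3686.2969 cm^3


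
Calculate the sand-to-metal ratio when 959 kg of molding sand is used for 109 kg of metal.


Formula: Sand-to-Metal Ratio = W_sand / W_metal
Ratio = 959 kg / 109 kg = 8.7982

Answer: 8.7982


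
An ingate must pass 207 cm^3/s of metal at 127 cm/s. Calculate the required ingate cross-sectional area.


Formula: A_ingate = Q / v  (continuity equation)
A = 207 cm^3/s / 127 cm/s = 1.6299 cm^2

Answer: 1.6299 cm^2


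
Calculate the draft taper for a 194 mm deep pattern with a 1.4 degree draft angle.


Formula: taper = depth * tan(draft_angle)
tan(1.4 deg) = 0.0244395
taper = 194 mm * 0.0244395 = 4.7413 mm

Final answer: 4.7413 mm


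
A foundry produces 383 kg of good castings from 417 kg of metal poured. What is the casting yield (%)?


Formula: Casting Yield = (W_good / W_total) * 100
Yield = (383 kg / 417 kg) * 100 = 91.8465%

Answer: 91.8465%


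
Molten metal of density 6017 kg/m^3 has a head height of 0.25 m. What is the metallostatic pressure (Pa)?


Formula: P = rho * g * h
rho * g = 6017 * 9.81 = 59026.77 N/m^3
P = 59026.77 * 0.25 = 14756.6925 Pa


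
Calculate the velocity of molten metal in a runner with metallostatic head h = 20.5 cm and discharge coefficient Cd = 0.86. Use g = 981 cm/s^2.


Formula: v = Cd * sqrt(2 * g * h)  (Torricelli with discharge coefficient)
2*g*h = 2 * 981 * 20.5 = 40221.0 cm^2/s^2
sqrt(40221.0) = 200.55174 cm/s
v = 0.86 * 200.55174 = 172.4745 cm/s

Final answer: 172.4745 cm/s


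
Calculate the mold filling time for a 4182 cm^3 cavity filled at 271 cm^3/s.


Formula: t_fill = V_mold / Q_flow
t = 4182 cm^3 / 271 cm^3/s = 15.4317 s

15.4317 s


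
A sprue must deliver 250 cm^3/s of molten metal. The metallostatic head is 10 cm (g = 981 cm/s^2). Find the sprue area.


Formula: v = sqrt(2*g*h), A = Q/v
Velocity: v = sqrt(2 * 981 * 10) = sqrt(19620) = 140.0714 cm/s
Sprue area: A = Q / v = 250 / 140.0714 = 1.7848 cm^2

1.7848 cm^2


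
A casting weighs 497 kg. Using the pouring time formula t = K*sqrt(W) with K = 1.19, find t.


Formula: t = K * sqrt(W)
sqrt(W) = sqrt(497) = 22.29350
t = 1.19 * 22.29350 = 26.5293 s


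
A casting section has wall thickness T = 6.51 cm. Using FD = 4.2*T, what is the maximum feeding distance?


Formula: FD = 4.2 * T  (riser feeding-distance rule)
FD = 4.2 * 6.51 cm = 27.3420 cm

Final answer: 27.3420 cm


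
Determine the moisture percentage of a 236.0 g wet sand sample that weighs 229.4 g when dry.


Formula: MC = (W_wet - W_dry) / W_wet * 100
Water mass = 236.0 - 229.4 = 6.6 g
MC = 6.6 / 236.0 * 100 = 2.7966%

Final answer: 2.7966%


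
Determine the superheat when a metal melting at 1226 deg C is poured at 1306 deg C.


Formula: Superheat = T_pour - T_melt
Superheat = 1306 - 1226 = 80 deg C

80 deg C


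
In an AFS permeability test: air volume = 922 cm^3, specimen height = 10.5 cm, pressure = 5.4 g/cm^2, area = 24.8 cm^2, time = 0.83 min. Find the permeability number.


Formula: Permeability Number P = (V * H) / (p * A * t)
Numerator: V * H = 922 * 10.5 = 9681.0
Denominator: p * A * t = 5.4 * 24.8 * 0.83 = 111.1536
P = 9681.0 / 111.1536 = 87.0957

Answer: 87.0957


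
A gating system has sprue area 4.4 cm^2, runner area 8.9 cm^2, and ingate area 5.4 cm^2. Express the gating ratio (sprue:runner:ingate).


Sprue:Runner:Ingate = 1 : 8.9/4.4 : 5.4/4.4 = 1:2.02:1.23


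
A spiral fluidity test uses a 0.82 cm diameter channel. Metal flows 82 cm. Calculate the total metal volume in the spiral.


Formula: V = pi * (d/2)^2 * L  (cylinder volume)
Radius = 0.82/2 = 0.41 cm
V = pi * 0.41^2 * 82 = 43.3043 cm^3

Answer: 43.3043 cm^3


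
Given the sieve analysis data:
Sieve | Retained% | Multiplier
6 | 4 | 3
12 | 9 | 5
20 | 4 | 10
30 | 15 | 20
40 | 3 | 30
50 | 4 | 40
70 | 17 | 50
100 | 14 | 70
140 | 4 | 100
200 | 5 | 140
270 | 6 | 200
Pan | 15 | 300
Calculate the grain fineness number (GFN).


Formula: GFN = sum(pct * multiplier) / sum(pct)
sum(pct * multiplier) = 9277
sum(pct) = 100
GFN = 9277 / 100 = 92.77

Final answer: 92.77


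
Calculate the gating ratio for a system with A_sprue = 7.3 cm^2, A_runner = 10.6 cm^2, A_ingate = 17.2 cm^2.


Sprue:Runner:Ingate = 1 : 10.6/7.3 : 17.2/7.3 = 1:1.45:2.36


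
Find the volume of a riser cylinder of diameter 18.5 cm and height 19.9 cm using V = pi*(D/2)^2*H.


Formula: V = pi * (D/2)^2 * H  (cylinder volume)
Radius = D/2 = 18.5/2 = 9.25 cm
V = pi * 9.25^2 * 19.9 = 5349.1702 cm^3


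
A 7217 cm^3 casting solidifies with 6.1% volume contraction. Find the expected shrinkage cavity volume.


Formula: V_shrink = V_casting * shrinkage_pct / 100
V_shrink = 7217 cm^3 * 6.1 / 100 = 440.2370 cm^3

440.2370 cm^3


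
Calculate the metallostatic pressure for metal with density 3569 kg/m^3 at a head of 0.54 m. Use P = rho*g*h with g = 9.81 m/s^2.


Formula: P = rho * g * h
rho * g = 3569 * 9.81 = 35011.89 N/m^3
P = 35011.89 * 0.54 = 18906.4206 Pa


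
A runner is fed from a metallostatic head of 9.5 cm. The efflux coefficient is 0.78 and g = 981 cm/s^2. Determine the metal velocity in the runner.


Formula: v = Cd * sqrt(2 * g * h)  (Torricelli with discharge coefficient)
2*g*h = 2 * 981 * 9.5 = 18639.0 cm^2/s^2
sqrt(18639.0) = 136.52472 cm/s
v = 0.78 * 136.52472 = 106.4893 cm/s

106.4893 cm/s


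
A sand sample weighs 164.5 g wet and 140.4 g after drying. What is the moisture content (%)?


Formula: MC = (W_wet - W_dry) / W_wet * 100
Water mass = 164.5 - 140.4 = 24.1 g
MC = 24.1 / 164.5 * 100 = 14.6505%

Final answer: 14.6505%


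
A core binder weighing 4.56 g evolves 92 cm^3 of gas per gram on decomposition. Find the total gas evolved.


Formula: V_gas = W_binder * gas_evolution_rate
V = 4.56 g * 92 cm^3/g = 419.5200 cm^3

Answer: 419.5200 cm^3


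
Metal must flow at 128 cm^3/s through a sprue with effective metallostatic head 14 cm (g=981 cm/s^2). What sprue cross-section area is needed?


Formula: v = sqrt(2*g*h), A = Q/v
Velocity: v = sqrt(2 * 981 * 14) = sqrt(27468) = 165.7347 cm/s
Sprue area: A = Q / v = 128 / 165.7347 = 0.7723 cm^2

0.7723 cm^2


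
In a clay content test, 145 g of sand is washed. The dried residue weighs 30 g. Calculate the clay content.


Formula: Clay% = (W_total - W_washed) / W_total * 100
Clay mass = 145 - 30 = 115 g
Clay% = 115 / 145 * 100 = 79.3103%

79.3103%


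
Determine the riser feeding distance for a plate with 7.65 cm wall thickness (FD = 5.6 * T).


Formula: FD = 5.6 * T  (riser feeding-distance rule)
FD = 5.6 * 7.65 cm = 42.8400 cm

42.8400 cm


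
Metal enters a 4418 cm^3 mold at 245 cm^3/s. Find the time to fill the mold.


Formula: t_fill = V_mold / Q_flow
t = 4418 cm^3 / 245 cm^3/s = 18.0327 s

Final answer: 18.0327 s


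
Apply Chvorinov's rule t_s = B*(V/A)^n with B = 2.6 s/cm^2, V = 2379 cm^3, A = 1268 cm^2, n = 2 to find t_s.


Formula: t_s = B * (V/A)^n  (Chvorinov's rule, n=2)
Modulus M = V/A = 2379/1268 = 1.876183 cm
M^2 = 1.876183^2 = 3.520063 cm^2
t_s = 2.6 * 3.520063 = 9.1522 s

Answer: 9.1522 s


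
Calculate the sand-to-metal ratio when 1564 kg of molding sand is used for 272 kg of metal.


Formula: Sand-to-Metal Ratio = W_sand / W_metal
Ratio = 1564 kg / 272 kg = 5.7500

Answer: 5.7500


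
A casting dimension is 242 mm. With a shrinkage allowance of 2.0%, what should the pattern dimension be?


Formula: L_pattern = L_casting * (1 + shrinkage_rate/100)
Shrinkage factor = 1 + 2.0/100 = 1.02
L_pattern = 242 mm * 1.02 = 246.8400 mm

246.8400 mm


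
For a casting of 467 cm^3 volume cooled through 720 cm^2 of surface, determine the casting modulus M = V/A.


Formula: Casting Modulus M = V / A
M = 467 cm^3 / 720 cm^2 = 0.6486 cm

Final answer: 0.6486 cm


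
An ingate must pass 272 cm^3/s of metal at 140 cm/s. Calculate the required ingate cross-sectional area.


Formula: A_ingate = Q / v  (continuity equation)
A = 272 cm^3/s / 140 cm/s = 1.9429 cm^2

Answer: 1.9429 cm^2


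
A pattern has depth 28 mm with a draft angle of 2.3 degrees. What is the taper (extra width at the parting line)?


Formula: taper = depth * tan(draft_angle)
tan(2.3 deg) = 0.0401641
taper = 28 mm * 0.0401641 = 1.1246 mm

1.1246 mm


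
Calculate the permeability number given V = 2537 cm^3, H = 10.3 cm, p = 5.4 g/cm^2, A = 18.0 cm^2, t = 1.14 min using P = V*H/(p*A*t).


Formula: Permeability Number P = (V * H) / (p * A * t)
Numerator: V * H = 2537 * 10.3 = 26131.1
Denominator: p * A * t = 5.4 * 18.0 * 1.14 = 110.808
P = 26131.1 / 110.808 = 235.8232

235.8232


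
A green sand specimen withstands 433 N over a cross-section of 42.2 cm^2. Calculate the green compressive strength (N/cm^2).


Formula: Compressive Strength = Force / Area
Strength = 433 N / 42.2 cm^2 = 10.2607 N/cm^2


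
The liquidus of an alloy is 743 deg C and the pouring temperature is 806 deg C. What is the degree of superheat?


Formula: Superheat = T_pour - T_melt
Superheat = 806 - 743 = 63 deg C

63 deg C


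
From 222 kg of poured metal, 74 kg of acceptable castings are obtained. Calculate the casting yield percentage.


Formula: Casting Yield = (W_good / W_total) * 100
Yield = (74 kg / 222 kg) * 100 = 33.3333%

33.3333%


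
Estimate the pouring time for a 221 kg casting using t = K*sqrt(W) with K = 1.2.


Formula: t = K * sqrt(W)
sqrt(W) = sqrt(221) = 14.86607
t = 1.2 * 14.86607 = 17.8393 s

Final answer: 17.8393 s


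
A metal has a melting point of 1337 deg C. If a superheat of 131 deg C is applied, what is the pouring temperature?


Formula: T_pour = T_melt + Superheat
T_pour = 1337 + 131 = 1468 deg C

Answer: 1468 deg C


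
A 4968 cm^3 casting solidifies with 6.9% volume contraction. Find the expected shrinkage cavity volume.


Formula: V_shrink = V_casting * shrinkage_pct / 100
V_shrink = 4968 cm^3 * 6.9 / 100 = 342.7920 cm^3

Final answer: 342.7920 cm^3


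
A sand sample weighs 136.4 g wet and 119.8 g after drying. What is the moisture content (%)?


Formula: MC = (W_wet - W_dry) / W_wet * 100
Water mass = 136.4 - 119.8 = 16.6 g
MC = 16.6 / 136.4 * 100 = 12.1701%

Final answer: 12.1701%


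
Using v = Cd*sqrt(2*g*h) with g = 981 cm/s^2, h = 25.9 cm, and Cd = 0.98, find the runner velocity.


Formula: v = Cd * sqrt(2 * g * h)  (Torricelli with discharge coefficient)
2*g*h = 2 * 981 * 25.9 = 50815.8 cm^2/s^2
sqrt(50815.8) = 225.42360 cm/s
v = 0.98 * 225.42360 = 220.9151 cm/s

220.9151 cm/s


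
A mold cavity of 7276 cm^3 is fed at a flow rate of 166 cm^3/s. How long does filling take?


Formula: t_fill = V_mold / Q_flow
t = 7276 cm^3 / 166 cm^3/s = 43.8313 s


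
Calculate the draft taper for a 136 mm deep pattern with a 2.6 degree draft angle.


Formula: taper = depth * tan(draft_angle)
tan(2.6 deg) = 0.0454097
taper = 136 mm * 0.0454097 = 6.1757 mm

6.1757 mm


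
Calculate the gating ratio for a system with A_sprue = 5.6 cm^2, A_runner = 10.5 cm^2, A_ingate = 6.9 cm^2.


Sprue:Runner:Ingate = 1 : 10.5/5.6 : 6.9/5.6 = 1:1.88:1.23

Final answer: 1:1.88:1.23


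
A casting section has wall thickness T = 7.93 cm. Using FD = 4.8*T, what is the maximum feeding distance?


Formula: FD = 4.8 * T  (riser feeding-distance rule)
FD = 4.8 * 7.93 cm = 38.0640 cm


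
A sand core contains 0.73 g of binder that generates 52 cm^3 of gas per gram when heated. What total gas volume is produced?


Formula: V_gas = W_binder * gas_evolution_rate
V = 0.73 g * 52 cm^3/g = 37.9600 cm^3

37.9600 cm^3


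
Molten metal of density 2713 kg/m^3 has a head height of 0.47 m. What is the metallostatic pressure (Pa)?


Formula: P = rho * g * h
rho * g = 2713 * 9.81 = 26614.53 N/m^3
P = 26614.53 * 0.47 = 12508.8291 Pa

Final answer: 12508.8291 Pa


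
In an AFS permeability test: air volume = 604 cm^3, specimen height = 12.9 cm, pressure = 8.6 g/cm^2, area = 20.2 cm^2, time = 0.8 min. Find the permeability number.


Formula: Permeability Number P = (V * H) / (p * A * t)
Numerator: V * H = 604 * 12.9 = 7791.6
Denominator: p * A * t = 8.6 * 20.2 * 0.8 = 138.976
P = 7791.6 / 138.976 = 56.0644

Answer: 56.0644


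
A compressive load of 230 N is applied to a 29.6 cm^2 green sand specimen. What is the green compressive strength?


Formula: Compressive Strength = Force / Area
Strength = 230 N / 29.6 cm^2 = 7.7703 N/cm^2

7.7703 N/cm^2


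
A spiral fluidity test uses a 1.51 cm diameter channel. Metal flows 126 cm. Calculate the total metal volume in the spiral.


Formula: V = pi * (d/2)^2 * L  (cylinder volume)
Radius = 1.51/2 = 0.755 cm
V = pi * 0.755^2 * 126 = 225.6391 cm^3

Final answer: 225.6391 cm^3


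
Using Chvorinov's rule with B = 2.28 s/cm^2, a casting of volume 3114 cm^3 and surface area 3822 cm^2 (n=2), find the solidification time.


Formula: t_s = B * (V/A)^n  (Chvorinov's rule, n=2)
Modulus M = V/A = 3114/3822 = 0.814757 cm
M^2 = 0.814757^2 = 0.663829 cm^2
t_s = 2.28 * 0.663829 = 1.5135 s

1.5135 s


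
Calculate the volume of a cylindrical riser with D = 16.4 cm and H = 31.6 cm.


Formula: V = pi * (D/2)^2 * H  (cylinder volume)
Radius = D/2 = 16.4/2 = 8.2 cm
V = pi * 8.2^2 * 31.6 = 6675.2058 cm^3

6675.2058 cm^3


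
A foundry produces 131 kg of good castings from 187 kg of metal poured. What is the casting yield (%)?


Formula: Casting Yield = (W_good / W_total) * 100
Yield = (131 kg / 187 kg) * 100 = 70.0535%

Answer: 70.0535%


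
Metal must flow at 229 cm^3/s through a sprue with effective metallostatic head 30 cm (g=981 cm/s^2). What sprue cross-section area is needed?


Formula: v = sqrt(2*g*h), A = Q/v
Velocity: v = sqrt(2 * 981 * 30) = sqrt(58860) = 242.6108 cm/s
Sprue area: A = Q / v = 229 / 242.6108 = 0.9439 cm^2

Final answer: 0.9439 cm^2


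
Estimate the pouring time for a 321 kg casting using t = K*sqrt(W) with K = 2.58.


Formula: t = K * sqrt(W)
sqrt(W) = sqrt(321) = 17.91647
t = 2.58 * 17.91647 = 46.2245 s

46.2245 s


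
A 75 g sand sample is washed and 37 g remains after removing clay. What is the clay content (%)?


Formula: Clay% = (W_total - W_washed) / W_total * 100
Clay mass = 75 - 37 = 38 g
Clay% = 38 / 75 * 100 = 50.6667%


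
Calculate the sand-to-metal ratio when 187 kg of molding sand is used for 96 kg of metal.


Formula: Sand-to-Metal Ratio = W_sand / W_metal
Ratio = 187 kg / 96 kg = 1.9479

1.9479


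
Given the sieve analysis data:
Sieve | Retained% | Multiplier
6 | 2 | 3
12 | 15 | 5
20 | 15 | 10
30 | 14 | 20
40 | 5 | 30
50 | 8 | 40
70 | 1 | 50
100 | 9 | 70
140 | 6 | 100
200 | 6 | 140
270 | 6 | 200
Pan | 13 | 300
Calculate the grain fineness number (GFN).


Formula: GFN = sum(pct * multiplier) / sum(pct)
sum(pct * multiplier) = 8201
sum(pct) = 100
GFN = 8201 / 100 = 82.01


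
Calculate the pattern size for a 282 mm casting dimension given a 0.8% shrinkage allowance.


Formula: L_pattern = L_casting * (1 + shrinkage_rate/100)
Shrinkage factor = 1 + 0.8/100 = 1.008
L_pattern = 282 mm * 1.008 = 284.2560 mm

Final answer: 284.2560 mm


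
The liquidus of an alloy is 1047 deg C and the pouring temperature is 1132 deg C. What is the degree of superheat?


Formula: Superheat = T_pour - T_melt
Superheat = 1132 - 1047 = 85 deg C

85 deg C


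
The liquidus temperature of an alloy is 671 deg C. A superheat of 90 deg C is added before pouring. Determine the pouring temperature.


Formula: T_pour = T_melt + Superheat
T_pour = 671 + 90 = 761 deg C

Final answer: 761 deg C


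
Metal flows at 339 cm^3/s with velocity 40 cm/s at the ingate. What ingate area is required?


Formula: A_ingate = Q / v  (continuity equation)
A = 339 cm^3/s / 40 cm/s = 8.4750 cm^2

8.4750 cm^2


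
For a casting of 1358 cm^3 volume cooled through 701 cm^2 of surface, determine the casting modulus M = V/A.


Formula: Casting Modulus M = V / A
M = 1358 cm^3 / 701 cm^2 = 1.9372 cm

1.9372 cm


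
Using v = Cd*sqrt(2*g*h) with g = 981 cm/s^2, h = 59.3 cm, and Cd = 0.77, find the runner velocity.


Formula: v = Cd * sqrt(2 * g * h)  (Torricelli with discharge coefficient)
2*g*h = 2 * 981 * 59.3 = 116346.6 cm^2/s^2
sqrt(116346.6) = 341.09617 cm/s
v = 0.77 * 341.09617 = 262.6441 cm/s

Answer: 262.6441 cm/s


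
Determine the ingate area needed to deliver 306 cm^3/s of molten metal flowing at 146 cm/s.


Formula: A_ingate = Q / v  (continuity equation)
A = 306 cm^3/s / 146 cm/s = 2.0959 cm^2

2.0959 cm^2


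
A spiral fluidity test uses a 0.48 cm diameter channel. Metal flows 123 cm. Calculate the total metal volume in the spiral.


Formula: V = pi * (d/2)^2 * L  (cylinder volume)
Radius = 0.48/2 = 0.24 cm
V = pi * 0.24^2 * 123 = 22.2576 cm^3

22.2576 cm^3


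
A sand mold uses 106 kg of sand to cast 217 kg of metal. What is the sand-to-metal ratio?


Formula: Sand-to-Metal Ratio = W_sand / W_metal
Ratio = 106 kg / 217 kg = 0.4885


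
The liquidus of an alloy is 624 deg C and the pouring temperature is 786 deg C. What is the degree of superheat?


Formula: Superheat = T_pour - T_melt
Superheat = 786 - 624 = 162 deg C

Final answer: 162 deg C


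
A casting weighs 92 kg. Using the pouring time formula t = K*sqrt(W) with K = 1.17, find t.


Formula: t = K * sqrt(W)
sqrt(W) = sqrt(92) = 9.59166
t = 1.17 * 9.59166 = 11.2222 s


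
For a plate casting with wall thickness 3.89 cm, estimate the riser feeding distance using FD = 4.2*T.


Formula: FD = 4.2 * T  (riser feeding-distance rule)
FD = 4.2 * 3.89 cm = 16.3380 cm

Final answer: 16.3380 cm


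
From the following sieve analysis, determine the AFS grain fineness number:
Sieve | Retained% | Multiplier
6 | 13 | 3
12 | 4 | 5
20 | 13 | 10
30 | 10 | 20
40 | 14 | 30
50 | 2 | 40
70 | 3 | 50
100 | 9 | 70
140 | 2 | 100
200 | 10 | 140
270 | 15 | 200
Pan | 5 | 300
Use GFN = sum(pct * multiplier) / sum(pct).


Formula: GFN = sum(pct * multiplier) / sum(pct)
sum(pct * multiplier) = 7769
sum(pct) = 100
GFN = 7769 / 100 = 77.69


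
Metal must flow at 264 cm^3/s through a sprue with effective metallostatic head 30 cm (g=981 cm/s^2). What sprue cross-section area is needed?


Formula: v = sqrt(2*g*h), A = Q/v
Velocity: v = sqrt(2 * 981 * 30) = sqrt(58860) = 242.6108 cm/s
Sprue area: A = Q / v = 264 / 242.6108 = 1.0882 cm^2

Answer: 1.0882 cm^2


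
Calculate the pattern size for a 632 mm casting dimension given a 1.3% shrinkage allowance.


Formula: L_pattern = L_casting * (1 + shrinkage_rate/100)
Shrinkage factor = 1 + 1.3/100 = 1.013
L_pattern = 632 mm * 1.013 = 640.2160 mm

Final answer: 640.2160 mm


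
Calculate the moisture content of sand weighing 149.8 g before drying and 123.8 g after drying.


Formula: MC = (W_wet - W_dry) / W_wet * 100
Water mass = 149.8 - 123.8 = 26.0 g
MC = 26.0 / 149.8 * 100 = 17.3565%

17.3565%


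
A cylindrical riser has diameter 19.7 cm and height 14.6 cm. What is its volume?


Formula: V = pi * (D/2)^2 * H  (cylinder volume)
Radius = D/2 = 19.7/2 = 9.85 cm
V = pi * 9.85^2 * 14.6 = 4450.1555 cm^3


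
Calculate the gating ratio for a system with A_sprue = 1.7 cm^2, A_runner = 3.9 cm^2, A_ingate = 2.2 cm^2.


Sprue:Runner:Ingate = 1 : 3.9/1.7 : 2.2/1.7 = 1:2.29:1.29

Final answer: 1:2.29:1.29


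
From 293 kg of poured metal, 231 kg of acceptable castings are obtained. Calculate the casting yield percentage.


Formula: Casting Yield = (W_good / W_total) * 100
Yield = (231 kg / 293 kg) * 100 = 78.8396%

78.8396%


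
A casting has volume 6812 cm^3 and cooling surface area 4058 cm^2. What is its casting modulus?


Formula: Casting Modulus M = V / A
M = 6812 cm^3 / 4058 cm^2 = 1.6787 cm


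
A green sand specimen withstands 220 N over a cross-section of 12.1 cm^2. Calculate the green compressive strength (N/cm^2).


Formula: Compressive Strength = Force / Area
Strength = 220 N / 12.1 cm^2 = 18.1818 N/cm^2

Answer: 18.1818 N/cm^2


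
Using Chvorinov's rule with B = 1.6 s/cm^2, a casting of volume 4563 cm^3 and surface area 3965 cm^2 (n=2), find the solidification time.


Formula: t_s = B * (V/A)^n  (Chvorinov's rule, n=2)
Modulus M = V/A = 4563/3965 = 1.150820 cm
M^2 = 1.150820^2 = 1.324387 cm^2
t_s = 1.6 * 1.324387 = 2.1190 s

Answer: 2.1190 s


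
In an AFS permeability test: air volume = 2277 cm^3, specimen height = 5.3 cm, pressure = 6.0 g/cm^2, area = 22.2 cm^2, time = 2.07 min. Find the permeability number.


Formula: Permeability Number P = (V * H) / (p * A * t)
Numerator: V * H = 2277 * 5.3 = 12068.1
Denominator: p * A * t = 6.0 * 22.2 * 2.07 = 275.724
P = 12068.1 / 275.724 = 43.7688

Final answer: 43.7688


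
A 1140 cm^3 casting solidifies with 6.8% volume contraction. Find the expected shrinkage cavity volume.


Formula: V_shrink = V_casting * shrinkage_pct / 100
V_shrink = 1140 cm^3 * 6.8 / 100 = 77.5200 cm^3

Final answer: 77.5200 cm^3


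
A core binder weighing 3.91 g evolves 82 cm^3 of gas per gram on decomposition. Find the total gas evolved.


Formula: V_gas = W_binder * gas_evolution_rate
V = 3.91 g * 82 cm^3/g = 320.6200 cm^3

Answer: 320.6200 cm^3


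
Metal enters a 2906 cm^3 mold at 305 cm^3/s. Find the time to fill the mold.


Formula: t_fill = V_mold / Q_flow
t = 2906 cm^3 / 305 cm^3/s = 9.5279 s

Final answer: 9.5279 s


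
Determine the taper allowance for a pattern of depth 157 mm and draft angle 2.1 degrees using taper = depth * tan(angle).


Formula: taper = depth * tan(draft_angle)
tan(2.1 deg) = 0.0366683
taper = 157 mm * 0.0366683 = 5.7569 mm

5.7569 mm


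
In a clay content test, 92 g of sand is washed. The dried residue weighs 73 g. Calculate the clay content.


Formula: Clay% = (W_total - W_washed) / W_total * 100
Clay mass = 92 - 73 = 19 g
Clay% = 19 / 92 * 100 = 20.6522%


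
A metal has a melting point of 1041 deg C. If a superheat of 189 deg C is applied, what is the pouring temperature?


Formula: T_pour = T_melt + Superheat
T_pour = 1041 + 189 = 1230 deg C

Answer: 1230 deg C


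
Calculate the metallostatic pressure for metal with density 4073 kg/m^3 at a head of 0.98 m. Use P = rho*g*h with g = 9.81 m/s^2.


Formula: P = rho * g * h
rho * g = 4073 * 9.81 = 39956.13 N/m^3
P = 39956.13 * 0.98 = 39157.0074 Pa

Answer: 39157.0074 Pa


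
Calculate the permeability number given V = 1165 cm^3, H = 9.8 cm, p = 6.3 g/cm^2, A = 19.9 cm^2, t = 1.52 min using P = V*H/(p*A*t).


Formula: Permeability Number P = (V * H) / (p * A * t)
Numerator: V * H = 1165 * 9.8 = 11417.0
Denominator: p * A * t = 6.3 * 19.9 * 1.52 = 190.5624
P = 11417.0 / 190.5624 = 59.9121


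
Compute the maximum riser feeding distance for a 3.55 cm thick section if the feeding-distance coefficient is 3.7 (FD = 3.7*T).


Formula: FD = 3.7 * T  (riser feeding-distance rule)
FD = 3.7 * 3.55 cm = 13.1350 cm

Final answer: 13.1350 cm


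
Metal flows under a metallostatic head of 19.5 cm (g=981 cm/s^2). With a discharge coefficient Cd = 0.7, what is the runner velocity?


Formula: v = Cd * sqrt(2 * g * h)  (Torricelli with discharge coefficient)
2*g*h = 2 * 981 * 19.5 = 38259.0 cm^2/s^2
sqrt(38259.0) = 195.59908 cm/s
v = 0.7 * 195.59908 = 136.9194 cm/s

Answer: 136.9194 cm/s


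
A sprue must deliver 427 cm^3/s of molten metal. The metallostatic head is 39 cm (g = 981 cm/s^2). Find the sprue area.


Formula: v = sqrt(2*g*h), A = Q/v
Velocity: v = sqrt(2 * 981 * 39) = sqrt(76518) = 276.6189 cm/s
Sprue area: A = Q / v = 427 / 276.6189 = 1.5436 cm^2

Final answer: 1.5436 cm^2


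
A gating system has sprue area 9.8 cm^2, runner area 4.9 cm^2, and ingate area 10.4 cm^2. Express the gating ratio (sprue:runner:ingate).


Sprue:Runner:Ingate = 1 : 4.9/9.8 : 10.4/9.8 = 1:0.50:1.06

1:0.50:1.06


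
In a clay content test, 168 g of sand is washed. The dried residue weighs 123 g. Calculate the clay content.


Formula: Clay% = (W_total - W_washed) / W_total * 100
Clay mass = 168 - 123 = 45 g
Clay% = 45 / 168 * 100 = 26.7857%

Final answer: 26.7857%


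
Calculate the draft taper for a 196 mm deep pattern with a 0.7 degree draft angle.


Formula: taper = depth * tan(draft_angle)
tan(0.7 deg) = 0.0122179
taper = 196 mm * 0.0122179 = 2.3947 mm

2.3947 mm


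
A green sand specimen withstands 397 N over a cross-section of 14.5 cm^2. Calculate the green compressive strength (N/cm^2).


Formula: Compressive Strength = Force / Area
Strength = 397 N / 14.5 cm^2 = 27.3793 N/cm^2

Answer: 27.3793 N/cm^2


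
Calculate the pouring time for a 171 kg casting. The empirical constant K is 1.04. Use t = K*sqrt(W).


Formula: t = K * sqrt(W)
sqrt(W) = sqrt(171) = 13.07670
t = 1.04 * 13.07670 = 13.5998 s

Final answer: 13.5998 s


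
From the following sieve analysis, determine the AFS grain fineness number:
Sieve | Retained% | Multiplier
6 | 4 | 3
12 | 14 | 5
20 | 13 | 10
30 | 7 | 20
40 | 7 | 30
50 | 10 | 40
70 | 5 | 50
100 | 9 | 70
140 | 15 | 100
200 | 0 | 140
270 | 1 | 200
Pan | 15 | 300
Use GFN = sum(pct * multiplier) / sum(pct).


Formula: GFN = sum(pct * multiplier) / sum(pct)
sum(pct * multiplier) = 8042
sum(pct) = 100
GFN = 8042 / 100 = 80.42

Final answer: 80.42


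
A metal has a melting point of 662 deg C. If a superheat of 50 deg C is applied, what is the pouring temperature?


Formula: T_pour = T_melt + Superheat
T_pour = 662 + 50 = 712 deg C


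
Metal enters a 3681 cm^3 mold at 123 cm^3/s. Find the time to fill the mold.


Formula: t_fill = V_mold / Q_flow
t = 3681 cm^3 / 123 cm^3/s = 29.9268 s

Answer: 29.9268 s


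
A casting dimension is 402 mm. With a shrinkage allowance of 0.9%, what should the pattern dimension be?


Formula: L_pattern = L_casting * (1 + shrinkage_rate/100)
Shrinkage factor = 1 + 0.9/100 = 1.009
L_pattern = 402 mm * 1.009 = 405.6180 mm


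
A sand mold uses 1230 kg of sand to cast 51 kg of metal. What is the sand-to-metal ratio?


Formula: Sand-to-Metal Ratio = W_sand / W_metal
Ratio = 1230 kg / 51 kg = 24.1176

24.1176


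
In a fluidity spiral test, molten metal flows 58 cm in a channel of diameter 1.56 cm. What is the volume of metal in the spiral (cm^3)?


Formula: V = pi * (d/2)^2 * L  (cylinder volume)
Radius = 1.56/2 = 0.78 cm
V = pi * 0.78^2 * 58 = 110.8580 cm^3


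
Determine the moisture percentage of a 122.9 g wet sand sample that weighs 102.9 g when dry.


Formula: MC = (W_wet - W_dry) / W_wet * 100
Water mass = 122.9 - 102.9 = 20.0 g
MC = 20.0 / 122.9 * 100 = 16.2734%


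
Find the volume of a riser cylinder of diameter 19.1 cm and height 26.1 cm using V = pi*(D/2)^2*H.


Formula: V = pi * (D/2)^2 * H  (cylinder volume)
Radius = D/2 = 19.1/2 = 9.55 cm
V = pi * 9.55^2 * 26.1 = 7478.2008 cm^3

7478.2008 cm^3


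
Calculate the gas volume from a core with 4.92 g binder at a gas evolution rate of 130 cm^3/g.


Formula: V_gas = W_binder * gas_evolution_rate
V = 4.92 g * 130 cm^3/g = 639.6000 cm^3


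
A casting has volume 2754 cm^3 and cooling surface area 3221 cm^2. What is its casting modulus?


Formula: Casting Modulus M = V / A
M = 2754 cm^3 / 3221 cm^2 = 0.8550 cm

Answer: 0.8550 cm


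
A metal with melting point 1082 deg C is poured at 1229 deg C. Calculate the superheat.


Formula: Superheat = T_pour - T_melt
Superheat = 1229 - 1082 = 147 deg C

Final answer: 147 deg C


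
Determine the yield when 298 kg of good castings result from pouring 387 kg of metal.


Formula: Casting Yield = (W_good / W_total) * 100
Yield = (298 kg / 387 kg) * 100 = 77.0026%

77.0026%


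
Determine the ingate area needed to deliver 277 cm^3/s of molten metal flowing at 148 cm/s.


Formula: A_ingate = Q / v  (continuity equation)
A = 277 cm^3/s / 148 cm/s = 1.8716 cm^2

Final answer: 1.8716 cm^2


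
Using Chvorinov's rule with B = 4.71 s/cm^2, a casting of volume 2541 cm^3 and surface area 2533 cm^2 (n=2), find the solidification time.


Formula: t_s = B * (V/A)^n  (Chvorinov's rule, n=2)
Modulus M = V/A = 2541/2533 = 1.003158 cm
M^2 = 1.003158^2 = 1.006326 cm^2
t_s = 4.71 * 1.006326 = 4.7398 s

4.7398 s


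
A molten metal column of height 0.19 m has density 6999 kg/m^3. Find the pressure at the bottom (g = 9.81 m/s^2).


Formula: P = rho * g * h
rho * g = 6999 * 9.81 = 68660.19 N/m^3
P = 68660.19 * 0.19 = 13045.4361 Pa

Answer: 13045.4361 Pa


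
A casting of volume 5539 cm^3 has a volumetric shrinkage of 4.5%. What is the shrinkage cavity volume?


Formula: V_shrink = V_casting * shrinkage_pct / 100
V_shrink = 5539 cm^3 * 4.5 / 100 = 249.2550 cm^3

Final answer: 249.2550 cm^3
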